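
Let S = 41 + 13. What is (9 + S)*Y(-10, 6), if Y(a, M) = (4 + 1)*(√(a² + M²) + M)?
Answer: 1890 + 630*√34 ≈ 5563.5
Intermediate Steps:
Y(a, M) = 5*M + 5*√(M² + a²) (Y(a, M) = 5*(√(M² + a²) + M) = 5*(M + √(M² + a²)) = 5*M + 5*√(M² + a²))
S = 54
(9 + S)*Y(-10, 6) = (9 + 54)*(5*6 + 5*√(6² + (-10)²)) = 63*(30 + 5*√(36 + 100)) = 63*(30 + 5*√136) = 63*(30 + 5*(2*√34)) = 63*(30 + 10*√34) = 1890 + 630*√34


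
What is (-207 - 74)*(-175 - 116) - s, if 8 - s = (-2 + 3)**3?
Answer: 81764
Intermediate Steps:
s = 7 (s = 8 - (-2 + 3)**3 = 8 - 1*1**3 = 8 - 1*1 = 8 - 1 = 7)
(-207 - 74)*(-175 - 116) - s = (-207 - 74)*(-175 - 116) - 1*7 = -281*(-291) - 7 = 81771 - 7 = 81764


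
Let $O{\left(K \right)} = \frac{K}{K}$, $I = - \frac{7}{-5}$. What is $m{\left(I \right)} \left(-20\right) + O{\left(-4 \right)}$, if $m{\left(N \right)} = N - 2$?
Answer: $13$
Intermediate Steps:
$I = \frac{7}{5}$ ($I = \left(-7\right) \left(- \frac{1}{5}\right) = \frac{7}{5} \approx 1.4$)
$m{\left(N \right)} = -2 + N$
$O{\left(K \right)} = 1$
$m{\left(I \right)} \left(-20\right) + O{\left(-4 \right)} = \left(-2 + \frac{7}{5}\right) \left(-20\right) + 1 = \left(- \frac{3}{5}\right) \left(-20\right) + 1 = 12 + 1 = 13$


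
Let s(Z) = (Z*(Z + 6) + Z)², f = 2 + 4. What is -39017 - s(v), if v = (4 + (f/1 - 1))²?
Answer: -50847401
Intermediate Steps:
f = 6
v = 81 (v = (4 + (6/1 - 1))² = (4 + (6*1 - 1))² = (4 + (6 - 1))² = (4 + 5)² = 9² = 81)
s(Z) = (Z + Z*(6 + Z))² (s(Z) = (Z*(6 + Z) + Z)² = (Z + Z*(6 + Z))²)
-39017 - s(v) = -39017 - 81²*(7 + 81)² = -39017 - 6561*88² = -39017 - 6561*7744 = -39017 - 1*50808384 = -39017 - 50808384 = -50847401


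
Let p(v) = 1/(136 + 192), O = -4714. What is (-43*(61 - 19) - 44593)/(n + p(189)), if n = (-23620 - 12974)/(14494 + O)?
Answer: 12403380680/999421 ≈ 12411.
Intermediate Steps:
p(v) = 1/328
n = -6099/1630 (n = (-23620 - 12974)/(14494 - 4714) = -36594/9780 = -36594*1/9780 = -6099/1630 ≈ -3.7417)
(-43*(61 - 19) - 44593)/(n + p(189)) = (-43*(61 - 19) - 44593)/(-6099/1630 + 1/328) = (-43*42 - 44593)/(-999421/267320) = (-1806 - 44593)*(-267320/999421) = -46399*(-267320/999421) = 12403380680/999421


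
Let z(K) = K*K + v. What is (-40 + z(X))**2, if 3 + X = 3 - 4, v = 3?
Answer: 441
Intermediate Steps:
X = -4 (X = -3 + (3 - 4) = -3 - 1 = -4)
z(K) = 3 + K**2 (z(K) = K*K + 3 = K**2 + 3 = 3 + K**2)
(-40 + z(X))**2 = (-40 + (3 + (-4)**2))**2 = (-40 + (3 + 16))**2 = (-40 + 19)**2 = (-21)**2 = 441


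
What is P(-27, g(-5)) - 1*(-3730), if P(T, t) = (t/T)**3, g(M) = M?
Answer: 73417715/19683 ≈ 3730.0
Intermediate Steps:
P(T, t) = t**3/T**3
P(-27, g(-5)) - 1*(-3730) = (-5)**3/(-27)**3 - 1*(-3730) = -1/19683*(-125) + 3730 = 125/19683 + 3730 = 73417715/19683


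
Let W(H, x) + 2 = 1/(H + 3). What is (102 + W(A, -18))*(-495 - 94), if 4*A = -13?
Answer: -56544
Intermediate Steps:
A = -13/4 (A = (1/4)*(-13) = -13/4 ≈ -3.2500)
W(H, x) = -2 + 1/(3 + H) (W(H, x) = -2 + 1/(H + 3) = -2 + 1/(3 + H))
(102 + W(A, -18))*(-495 - 94) = (102 + (-5 - 2*(-13/4))/(3 - 13/4))*(-495 - 94) = (102 + (-5 + 13/2)/(-1/4))*(-589) = (102 - 4*3/2)*(-589) = (102 - 6)*(-589) = 96*(-589) = -56544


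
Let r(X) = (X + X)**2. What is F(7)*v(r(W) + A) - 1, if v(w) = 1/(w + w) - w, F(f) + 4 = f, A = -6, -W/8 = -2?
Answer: -6219977/2036 ≈ -3055.0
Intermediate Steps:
W = 16 (W = -8*(-2) = 16)
r(X) = 4*X**2 (r(X) = (2*X)**2 = 4*X**2)
F(f) = -4 + f
v(w) = 1/(2*w) - w
F(7)*v(r(W) + A) - 1 = (-4 + 7)*(1/(2*(4*16**2 - 6)) - (4*16**2 - 6)) - 1 = 3*(1/(2*(4*256 - 6)) - (4*256 - 6)) - 1 = 3*(1/(2*(1024 - 6)) - (1024 - 6)) - 1 = 3*((1/2)/1018 - 1*1018) - 1 = 3*((1/2)*(1/1018) - 1018) - 1 = 3*(1/2036 - 1018) - 1 = 3*(-2072647/2036) - 1 = -6217941/2036 - 1 = -6219977/2036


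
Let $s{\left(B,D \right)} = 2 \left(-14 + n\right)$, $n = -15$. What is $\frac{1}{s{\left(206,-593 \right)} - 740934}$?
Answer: $- \frac{1}{740992} \approx -1.3495 \cdot 10^{-6}$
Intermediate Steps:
$s{\left(B,D \right)} = -58$ ($s{\left(B,D \right)} = 2 \left(-14 - 15\right) = 2 \left(-29\right) = -58$)
$\frac{1}{s{\left(206,-593 \right)} - 740934} = \frac{1}{-58 - 740934} = \frac{1}{-740992} = - \frac{1}{740992}$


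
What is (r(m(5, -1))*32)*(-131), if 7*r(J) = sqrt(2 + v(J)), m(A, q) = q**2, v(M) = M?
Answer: -4192*sqrt(3)/7 ≈ -1037.3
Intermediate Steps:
r(J) = sqrt(2 + J)/7
(r(m(5, -1))*32)*(-131) = ((sqrt(2 + (-1)**2)/7)*32)*(-131) = ((sqrt(2 + 1)/7)*32)*(-131) = ((sqrt(3)/7)*32)*(-131) = (32*sqrt(3)/7)*(-131) = -4192*sqrt(3)/7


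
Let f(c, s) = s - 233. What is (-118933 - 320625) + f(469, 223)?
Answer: -439568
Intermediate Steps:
f(c, s) = -233 + s
(-118933 - 320625) + f(469, 223) = (-118933 - 320625) + (-233 + 223) = -439558 - 10 = -439568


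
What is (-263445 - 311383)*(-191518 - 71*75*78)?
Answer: 348844718704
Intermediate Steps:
(-263445 - 311383)*(-191518 - 71*75*78) = -574828*(-191518 - 5325*78) = -574828*(-191518 - 415350) = -574828*(-606868) = 348844718704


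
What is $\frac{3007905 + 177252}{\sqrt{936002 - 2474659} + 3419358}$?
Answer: $\frac{10891192069206}{11692010670821} - \frac{3185157 i \sqrt{1538657}}{11692010670821} \approx 0.93151 - 0.00033792 i$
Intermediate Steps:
$\frac{3007905 + 177252}{\sqrt{936002 - 2474659} + 3419358} = \frac{3185157}{\sqrt{-1538657} + 3419358} = \frac{3185157}{i \sqrt{1538657} + 3419358} = \frac{3185157}{3419358 + i \sqrt{1538657}}$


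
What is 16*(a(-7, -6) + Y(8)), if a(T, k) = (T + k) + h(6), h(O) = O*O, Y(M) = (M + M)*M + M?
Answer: 2544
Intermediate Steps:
Y(M) = M + 2*M² (Y(M) = (2*M)*M + M = 2*M² + M = M + 2*M²)
h(O) = O²
a(T, k) = 36 + T + k (a(T, k) = (T + k) + 6² = (T + k) + 36 = 36 + T + k)
16*(a(-7, -6) + Y(8)) = 16*((36 - 7 - 6) + 8*(1 + 2*8)) = 16*(23 + 8*(1 + 16)) = 16*(23 + 8*17) = 16*(23 + 136) = 16*159 = 2544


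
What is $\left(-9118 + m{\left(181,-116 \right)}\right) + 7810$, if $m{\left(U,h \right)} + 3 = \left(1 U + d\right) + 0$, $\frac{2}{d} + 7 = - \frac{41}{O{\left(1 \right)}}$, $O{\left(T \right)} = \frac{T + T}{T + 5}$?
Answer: $- \frac{73451}{65} \approx -1130.0$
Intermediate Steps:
$O{\left(T \right)} = \frac{2 T}{5 + T}$
$d = - \frac{1}{65}$ ($d = \frac{2}{-7 - \frac{41}{2 \cdot 1 \frac{1}{5 + 1}}} = \frac{2}{-7 - \frac{41}{2 \cdot 1 \cdot \frac{1}{6}}} = \frac{2}{-7 - 41 \frac{1}{\frac{1}{3}}} = \frac{2}{-7 - 123} = \frac{2}{-130} = 2 \left(- \frac{1}{130}\right) = - \frac{1}{65} \approx -0.015385$)
$m{\left(U,h \right)} = - \frac{196}{65} + U$ ($m{\left(U,h \right)} = -3 + \left(\left(1 U - \frac{1}{65}\right) + 0\right) = -3 + \left(\left(U - \frac{1}{65}\right) + 0\right) = -3 + \left(\left(- \frac{1}{65} + U\right) + 0\right) = -3 + \left(- \frac{1}{65} + U\right) = - \frac{196}{65} + U$)
$\left(-9118 + m{\left(181,-116 \right)}\right) + 7810 = \left(-9118 + \left(- \frac{196}{65} + 181\right)\right) + 7810 = \left(-9118 + \frac{11569}{65}\right) + 7810 = - \frac{581101}{65} + 7810 = - \frac{73451}{65}$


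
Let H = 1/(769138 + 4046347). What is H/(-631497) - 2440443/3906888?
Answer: -2473766704984119941/3960235684462579320 ≈ -0.62465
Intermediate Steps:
H = 1/4815485 ≈ 2.0766e-7
H/(-631497) - 2440443/3906888 = (1/4815485)/(-631497) - 2440443/3906888 = (1/4815485)*(-1/631497) - 2440443*1/3906888 = -1/3040964331045 - 813481/1302296 = -2473766704984119941/3960235684462579320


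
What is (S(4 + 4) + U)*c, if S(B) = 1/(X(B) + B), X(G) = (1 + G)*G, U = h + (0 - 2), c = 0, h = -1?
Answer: 0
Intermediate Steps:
U = -3 (U = -1 + (0 - 2) = -1 - 2 = -3)
X(G) = G*(1 + G)
S(B) = 1/(B + B*(1 + B)) (S(B) = 1/(B*(1 + B) + B) = 1/(B + B*(1 + B)))
(S(4 + 4) + U)*c = (1/((4 + 4)*(2 + (4 + 4))) - 3)*0 = (1/(8*(2 + 8)) - 3)*0 = ((1/8)/10 - 3)*0 = ((1/8)*(1/10) - 3)*0 = (1/80 - 3)*0 = -239/80*0 = 0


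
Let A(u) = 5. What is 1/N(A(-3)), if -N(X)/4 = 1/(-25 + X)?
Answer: 5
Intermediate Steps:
N(X) = -4/(-25 + X)
1/N(A(-3)) = 1/(-4/(-25 + 5)) = 1/(-4/(-20)) = 1/(-4*(-1/20)) = 1/(⅕) = 5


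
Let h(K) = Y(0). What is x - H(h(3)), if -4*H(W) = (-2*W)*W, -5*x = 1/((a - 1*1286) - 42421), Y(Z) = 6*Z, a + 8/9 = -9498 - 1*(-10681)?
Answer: 9/1913620 ≈ 4.7031e-6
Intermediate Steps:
a = 10639/9 (a = -8/9 + (-9498 - 1*(-10681)) = -8/9 + (-9498 + 10681) = -8/9 + 1183 = 10639/9 ≈ 1182.1)
h(K) = 0 (h(K) = 6*0 = 0)
x = 9/1913620 (x = -1/(5*((10639/9 - 1*1286) - 42421)) = -1/(5*((10639/9 - 1286) - 42421)) = -1/(5*(-935/9 - 42421)) = -1/(5*(-382724/9)) = -⅕*(-9/382724) = 9/1913620 ≈ 4.7031e-6)
H(W) = W²/2 (H(W) = -(-2*W)*W/4 = -(-1)*W²/2 = W²/2)
x - H(h(3)) = 9/1913620 - 0²/2 = 9/1913620 - 0/2 = 9/1913620 - 1*0 = 9/1913620 + 0 = 9/1913620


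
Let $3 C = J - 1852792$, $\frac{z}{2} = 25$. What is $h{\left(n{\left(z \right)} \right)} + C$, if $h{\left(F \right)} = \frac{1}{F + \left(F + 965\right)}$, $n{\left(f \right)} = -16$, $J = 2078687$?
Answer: $\frac{23417782}{311} \approx 75298.0$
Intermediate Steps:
$z = 50$ ($z = 2 \cdot 25 = 50$)
$C = \frac{225895}{3}$ ($C = \frac{2078687 - 1852792}{3} = \frac{1}{3} \cdot 225895 = \frac{225895}{3} \approx 75298.0$)
$h{\left(F \right)} = \frac{1}{965 + 2 F}$ ($h{\left(F \right)} = \frac{1}{F + \left(965 + F\right)} = \frac{1}{965 + 2 F}$)
$h{\left(n{\left(z \right)} \right)} + C = \frac{1}{965 + 2 \left(-16\right)} + \frac{225895}{3} = \frac{1}{965 - 32} + \frac{225895}{3} = \frac{1}{933} + \frac{225895}{3} = \frac{23417782}{311}$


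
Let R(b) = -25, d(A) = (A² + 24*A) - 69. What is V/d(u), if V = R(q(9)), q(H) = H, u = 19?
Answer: -25/748 ≈ -0.033422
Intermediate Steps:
d(A) = -69 + A² + 24*A
V = -25
V/d(u) = -25/(-69 + 19² + 24*19) = -25/(-69 + 361 + 456) = -25/748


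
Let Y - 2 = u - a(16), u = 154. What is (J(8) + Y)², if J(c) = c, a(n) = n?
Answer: 21904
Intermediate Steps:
Y = 140 (Y = 2 + (154 - 1*16) = 2 + (154 - 16) = 2 + 138 = 140)
(J(8) + Y)² = (8 + 140)² = 148² = 21904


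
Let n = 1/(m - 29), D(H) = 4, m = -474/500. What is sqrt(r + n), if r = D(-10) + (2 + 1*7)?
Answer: sqrt(726845447)/7487 ≈ 3.6009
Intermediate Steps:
m = -237/250 (m = -474*1/500 = -237/250 ≈ -0.94800)
r = 13 (r = 4 + (2 + 1*7) = 4 + (2 + 7) = 4 + 9 = 13)
n = -250/7487 (n = 1/(-237/250 - 29) = 1/(-7487/250) = -250/7487 ≈ -0.033391)
sqrt(r + n) = sqrt(13 - 250/7487) = sqrt(97081/7487) = sqrt(726845447)/7487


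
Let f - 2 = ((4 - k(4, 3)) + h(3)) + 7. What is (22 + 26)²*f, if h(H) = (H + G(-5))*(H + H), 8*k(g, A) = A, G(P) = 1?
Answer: 84384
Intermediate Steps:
k(g, A) = A/8
h(H) = 2*H*(1 + H) (h(H) = (H + 1)*(H + H) = (1 + H)*(2*H) = 2*H*(1 + H))
f = 293/8 (f = 2 + (((4 - 3/8) + 2*3*(1 + 3)) + 7) = 2 + (((4 - 1*3/8) + 2*3*4) + 7) = 2 + (((4 - 3/8) + 24) + 7) = 2 + ((29/8 + 24) + 7) = 2 + (221/8 + 7) = 2 + 277/8 = 293/8 ≈ 36.625)
(22 + 26)²*f = (22 + 26)²*(293/8) = 48²*(293/8) = 2304*(293/8) = 84384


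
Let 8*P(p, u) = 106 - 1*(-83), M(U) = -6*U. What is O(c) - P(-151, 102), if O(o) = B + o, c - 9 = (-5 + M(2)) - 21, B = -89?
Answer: -1133/8 ≈ -141.63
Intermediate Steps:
P(p, u) = 189/8 (P(p, u) = (106 - 1*(-83))/8 = (106 + 83)/8 = (⅛)*189 = 189/8)
c = -29 (c = 9 + ((-5 - 6*2) - 21) = 9 + ((-5 - 12) - 21) = 9 + (-17 - 21) = 9 - 38 = -29)
O(o) = -89 + o
O(c) - P(-151, 102) = (-89 - 29) - 1*189/8 = -118 - 189/8 = -1133/8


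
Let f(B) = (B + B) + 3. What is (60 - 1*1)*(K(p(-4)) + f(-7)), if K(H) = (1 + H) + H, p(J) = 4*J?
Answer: -2478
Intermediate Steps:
f(B) = 3 + 2*B (f(B) = 2*B + 3 = 3 + 2*B)
K(H) = 1 + 2*H
(60 - 1*1)*(K(p(-4)) + f(-7)) = (60 - 1*1)*((1 + 2*(4*(-4))) + (3 + 2*(-7))) = (60 - 1)*((1 + 2*(-16)) + (3 - 14)) = 59*((1 - 32) - 11) = 59*(-31 - 11) = 59*(-42) = -2478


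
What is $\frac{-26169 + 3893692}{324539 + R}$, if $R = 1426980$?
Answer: $\frac{351593}{159229} \approx 2.2081$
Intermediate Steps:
$\frac{-26169 + 3893692}{324539 + R} = \frac{-26169 + 3893692}{324539 + 1426980} = \frac{3867523}{1751519} = 3867523 \cdot \frac{1}{1751519} = \frac{351593}{159229}$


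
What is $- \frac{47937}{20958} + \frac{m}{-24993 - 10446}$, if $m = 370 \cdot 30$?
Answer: $- \frac{214608127}{82525618} \approx -2.6005$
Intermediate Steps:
$m = 11100$
$- \frac{47937}{20958} + \frac{m}{-24993 - 10446} = - \frac{47937}{20958} + \frac{11100}{-24993 - 10446} = \left(-47937\right) \frac{1}{20958} + \frac{11100}{-35439} = - \frac{15979}{6986} + 11100 \left(- \frac{1}{35439}\right) = - \frac{15979}{6986} - \frac{3700}{11813} = - \frac{214608127}{82525618}$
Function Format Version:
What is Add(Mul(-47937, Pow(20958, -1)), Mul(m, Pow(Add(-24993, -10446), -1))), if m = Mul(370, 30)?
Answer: Rational(-214608127, 82525618) ≈ -2.6005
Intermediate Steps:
m = 11100
Add(Mul(-47937, Pow(20958, -1)), Mul(m, Pow(Add(-24993, -10446), -1))) = Add(Mul(-47937, Pow(20958, -1)), Mul(11100, Pow(Add(-24993, -10446), -1))) = Add(Mul(-47937, Rational(1, 20958)), Mul(11100, Pow(-35439, -1))) = Add(Rational(-15979, 6986), Mul(11100, Rational(-1, 35439))) = Add(Rational(-15979, 6986), Rational(-3700, 11813)) = Rational(-214608127, 82525618)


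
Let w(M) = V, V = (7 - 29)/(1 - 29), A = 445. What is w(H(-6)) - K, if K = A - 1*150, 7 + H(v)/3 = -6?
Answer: -4119/14 ≈ -294.21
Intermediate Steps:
H(v) = -39 (H(v) = -21 + 3*(-6) = -21 - 18 = -39)
K = 295 (K = 445 - 1*150 = 445 - 150 = 295)
V = 11/14 (V = -22/(-28) = -22*(-1/28) = 11/14 ≈ 0.78571)
w(M) = 11/14
w(H(-6)) - K = 11/14 - 1*295 = 11/14 - 295 = -4119/14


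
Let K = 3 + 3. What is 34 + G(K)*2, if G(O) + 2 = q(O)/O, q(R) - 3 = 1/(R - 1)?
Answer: 466/15 ≈ 31.067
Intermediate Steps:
q(R) = 3 + 1/(-1 + R) (q(R) = 3 + 1/(R - 1) = 3 + 1/(-1 + R))
K = 6
G(O) = -2 + (-2 + 3*O)/(O*(-1 + O)) (G(O) = -2 + ((-2 + 3*O)/(-1 + O))/O = -2 + (-2 + 3*O)/(O*(-1 + O)))
34 + G(K)*2 = 34 + ((-2 - 2*6**2 + 5*6)/(6*(-1 + 6)))*2 = 34 + ((1/6)*(-2 - 2*36 + 30)/5)*2 = 34 + ((1/6)*(1/5)*(-2 - 72 + 30))*2 = 34 + ((1/6)*(1/5)*(-44))*2 = 34 - 22/15*2 = 34 - 44/15 = 466/15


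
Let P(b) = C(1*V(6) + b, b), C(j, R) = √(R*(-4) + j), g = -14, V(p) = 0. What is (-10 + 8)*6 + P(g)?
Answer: -12 + √42 ≈ -5.5193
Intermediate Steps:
C(j, R) = √(j - 4*R) (C(j, R) = √(-4*R + j) = √(j - 4*R))
P(b) = √3*√(-b) (P(b) = √((1*0 + b) - 4*b) = √((0 + b) - 4*b) = √(b - 4*b) = √(-3*b) = √3*√(-b))
(-10 + 8)*6 + P(g) = (-10 + 8)*6 + √3*√(-1*(-14)) = -2*6 + √3*√14 = -12 + √42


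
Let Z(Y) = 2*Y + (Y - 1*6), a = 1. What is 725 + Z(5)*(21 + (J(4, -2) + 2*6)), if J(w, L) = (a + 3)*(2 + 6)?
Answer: 1310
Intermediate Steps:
J(w, L) = 32 (J(w, L) = (1 + 3)*(2 + 6) = 4*8 = 32)
Z(Y) = -6 + 3*Y (Z(Y) = 2*Y + (Y - 6) = 2*Y + (-6 + Y) = -6 + 3*Y)
725 + Z(5)*(21 + (J(4, -2) + 2*6)) = 725 + (-6 + 3*5)*(21 + (32 + 2*6)) = 725 + (-6 + 15)*(21 + (32 + 12)) = 725 + 9*(21 + 44) = 725 + 9*65 = 725 + 585 = 1310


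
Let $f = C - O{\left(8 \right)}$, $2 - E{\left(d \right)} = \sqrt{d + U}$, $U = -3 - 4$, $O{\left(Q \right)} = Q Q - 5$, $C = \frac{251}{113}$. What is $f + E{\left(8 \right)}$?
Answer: $- \frac{6303}{113} \approx -55.779$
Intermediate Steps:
$C = \frac{251}{113}$ ($C = 251 \cdot \frac{1}{113} = \frac{251}{113} \approx 2.2212$)
$O{\left(Q \right)} = -5 + Q^{2}$ ($O{\left(Q \right)} = Q^{2} - 5 = -5 + Q^{2}$)
$U = -7$ ($U = -3 - 4 = -7$)
$E{\left(d \right)} = 2 - \sqrt{-7 + d}$ ($E{\left(d \right)} = 2 - \sqrt{d - 7} = 2 - \sqrt{-7 + d}$)
$f = - \frac{6416}{113}$ ($f = \frac{251}{113} - \left(-5 + 8^{2}\right) = \frac{251}{113} - \left(-5 + 64\right) = \frac{251}{113} - 59 = - \frac{6416}{113} \approx -56.779$)
$f + E{\left(8 \right)} = - \frac{6416}{113} + \left(2 - \sqrt{-7 + 8}\right) = - \frac{6416}{113} + \left(2 - \sqrt{1}\right) = - \frac{6416}{113} + \left(2 - 1\right) = - \frac{6416}{113} + 1 = - \frac{6303}{113}$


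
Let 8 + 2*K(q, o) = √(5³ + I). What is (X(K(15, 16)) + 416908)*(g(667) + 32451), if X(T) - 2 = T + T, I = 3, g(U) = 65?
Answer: 13555985432 + 260128*√2 ≈ 1.3556e+10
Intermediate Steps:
K(q, o) = -4 + 4*√2 (K(q, o) = -4 + √(5³ + 3)/2 = -4 + √(125 + 3)/2 = -4 + √128/2 = -4 + (8*√2)/2 = -4 + 4*√2)
X(T) = 2 + 2*T (X(T) = 2 + (T + T) = 2 + 2*T)
(X(K(15, 16)) + 416908)*(g(667) + 32451) = ((2 + 2*(-4 + 4*√2)) + 416908)*(65 + 32451) = ((2 + (-8 + 8*√2)) + 416908)*32516 = ((-6 + 8*√2) + 416908)*32516 = (416902 + 8*√2)*32516 = 13555985432 + 260128*√2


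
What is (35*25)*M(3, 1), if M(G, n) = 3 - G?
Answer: 0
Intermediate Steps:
(35*25)*M(3, 1) = (35*25)*(3 - 1*3) = 875*(3 - 3) = 875*0 = 0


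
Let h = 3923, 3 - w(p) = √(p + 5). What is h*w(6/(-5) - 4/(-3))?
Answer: 11769 - 3923*√1155/15 ≈ 2880.7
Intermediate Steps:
w(p) = 3 - √(5 + p) (w(p) = 3 - √(p + 5) = 3 - √(5 + p))
h*w(6/(-5) - 4/(-3)) = 3923*(3 - √(5 + (6/(-5) - 4/(-3)))) = 3923*(3 - √(5 + (6*(-⅕) - 4*(-⅓)))) = 3923*(3 - √(5 + (-6/5 + 4/3))) = 3923*(3 - √(5 + 2/15)) = 3923*(3 - √(77/15)) = 3923*(3 - √1155/15) = 11769 - 3923*√1155/15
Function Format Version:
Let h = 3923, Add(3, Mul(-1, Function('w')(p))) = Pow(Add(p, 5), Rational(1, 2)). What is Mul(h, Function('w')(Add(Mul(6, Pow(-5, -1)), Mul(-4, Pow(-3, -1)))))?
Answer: Add(11769, Mul(Rational(-3923, 15), Pow(1155, Rational(1, 2)))) ≈ 2880.7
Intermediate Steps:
Function('w')(p) = Add(3, Mul(-1, Pow(Add(5, p), Rational(1, 2)))) (Function('w')(p) = Add(3, Mul(-1, Pow(Add(p, 5), Rational(1, 2)))) = Add(3, Mul(-1, Pow(Add(5, p), Rational(1, 2)))))
Mul(h, Function('w')(Add(Mul(6, Pow(-5, -1)), Mul(-4, Pow(-3, -1))))) = Mul(3923, Add(3, Mul(-1, Pow(Add(5, Add(Mul(6, Pow(-5, -1)), Mul(-4, Pow(-3, -1)))), Rational(1, 2))))) = Mul(3923, Add(3, Mul(-1, Pow(Add(5, Add(Mul(6, Rational(-1, 5)), Mul(-4, Rational(-1, 3)))), Rational(1, 2))))) = Mul(3923, Add(3, Mul(-1, Pow(Add(5, Add(Rational(-6, 5), Rational(4, 3))), Rational(1, 2))))) = Mul(3923, Add(3, Mul(-1, Pow(Add(5, Rational(2, 15)), Rational(1, 2))))) = Mul(3923, Add(3, Mul(-1, Pow(Rational(77, 15), Rational(1, 2))))) = Mul(3923, Add(3, Mul(-1, Mul(Rational(1, 15), Pow(1155, Rational(1, 2)))))) = Mul(3923, Add(3, Mul(Rational(-1, 15), Pow(1155, Rational(1, 2))))) = Add(11769, Mul(Rational(-3923, 15), Pow(1155, Rational(1, 2))))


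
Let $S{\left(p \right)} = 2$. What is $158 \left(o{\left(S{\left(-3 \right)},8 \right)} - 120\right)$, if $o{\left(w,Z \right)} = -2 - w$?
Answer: $-19592$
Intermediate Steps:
$158 \left(o{\left(S{\left(-3 \right)},8 \right)} - 120\right) = 158 \left(\left(-2 - 2\right) - 120\right) = 158 \left(-4 - 120\right) = 158 \left(-124\right) = -19592$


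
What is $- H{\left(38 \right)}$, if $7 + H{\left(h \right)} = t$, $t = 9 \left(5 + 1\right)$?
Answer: $-47$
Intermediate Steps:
$t = 54$ ($t = 9 \cdot 6 = 54$)
$H{\left(h \right)} = 47$ ($H{\left(h \right)} = -7 + 54 = 47$)
$- H{\left(38 \right)} = \left(-1\right) 47 = -47$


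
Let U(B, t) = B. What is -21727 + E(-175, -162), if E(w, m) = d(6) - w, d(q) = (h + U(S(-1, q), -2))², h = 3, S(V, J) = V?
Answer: -21548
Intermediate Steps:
d(q) = 4 (d(q) = (3 - 1)² = 2² = 4)
E(w, m) = 4 - w
-21727 + E(-175, -162) = -21727 + (4 - 1*(-175)) = -21727 + (4 + 175) = -21727 + 179 = -21548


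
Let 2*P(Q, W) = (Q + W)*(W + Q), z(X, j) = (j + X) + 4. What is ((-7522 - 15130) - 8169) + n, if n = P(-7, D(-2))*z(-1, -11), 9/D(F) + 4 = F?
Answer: -31110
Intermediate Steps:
D(F) = 9/(-4 + F)
z(X, j) = 4 + X + j (z(X, j) = (X + j) + 4 = 4 + X + j)
P(Q, W) = (Q + W)²/2 (P(Q, W) = ((Q + W)*(W + Q))/2 = ((Q + W)*(Q + W))/2 = (Q + W)²/2)
n = -289 (n = ((-7 + 9/(-4 - 2))²/2)*(4 - 1 - 11) = ((-7 + 9/(-6))²/2)*(-8) = ((-7 + 9*(-⅙))²/2)*(-8) = ((-7 - 3/2)²/2)*(-8) = ((-17/2)²/2)*(-8) = ((½)*(289/4))*(-8) = (289/8)*(-8) = -289)
((-7522 - 15130) - 8169) + n = ((-7522 - 15130) - 8169) - 289 = (-22652 - 8169) - 289 = -30821 - 289 = -31110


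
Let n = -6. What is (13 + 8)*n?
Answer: -126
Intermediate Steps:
(13 + 8)*n = (13 + 8)*(-6) = 21*(-6) = -126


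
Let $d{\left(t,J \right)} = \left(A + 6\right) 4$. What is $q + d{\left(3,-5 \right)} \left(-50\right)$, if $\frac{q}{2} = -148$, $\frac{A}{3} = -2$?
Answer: $-296$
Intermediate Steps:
$A = -6$ ($A = 3 \left(-2\right) = -6$)
$q = -296$ ($q = 2 \left(-148\right) = -296$)
$d{\left(t,J \right)} = 0$ ($d{\left(t,J \right)} = \left(-6 + 6\right) 4 = 0 \cdot 4 = 0$)
$q + d{\left(3,-5 \right)} \left(-50\right) = -296 + 0 \left(-50\right) = -296 + 0 = -296$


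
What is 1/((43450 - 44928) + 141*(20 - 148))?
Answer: -1/19526 ≈ -5.1214e-5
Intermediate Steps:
1/((43450 - 44928) + 141*(20 - 148)) = 1/(-1478 + 141*(-128)) = 1/(-1478 - 18048) = 1/(-19526) = -1/19526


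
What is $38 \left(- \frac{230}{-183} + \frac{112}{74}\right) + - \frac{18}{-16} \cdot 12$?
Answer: $\frac{1608425}{13542} \approx 118.77$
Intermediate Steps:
$38 \left(- \frac{230}{-183} + \frac{112}{74}\right) + - \frac{18}{-16} \cdot 12 = 38 \left(\left(-230\right) \left(- \frac{1}{183}\right) + 112 \cdot \frac{1}{74}\right) + \left(-18\right) \left(- \frac{1}{16}\right) 12 = 38 \left(\frac{230}{183} + \frac{56}{37}\right) + \frac{9}{8} \cdot 12 = 38 \cdot \frac{18758}{6771} + \frac{27}{2} = \frac{712804}{6771} + \frac{27}{2} = \frac{1608425}{13542}$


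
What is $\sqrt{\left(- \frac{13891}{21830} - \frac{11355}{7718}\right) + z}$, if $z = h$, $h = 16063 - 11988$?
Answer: $\frac{\sqrt{7226033623557018830}}{42120985} \approx 63.819$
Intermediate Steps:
$h = 4075$ ($h = 16063 - 11988 = 4075$)
$z = 4075$
$\sqrt{\left(- \frac{13891}{21830} - \frac{11355}{7718}\right) + z} = \sqrt{\left(- \frac{13891}{21830} - \frac{11355}{7718}\right) + 4075} = \sqrt{- \frac{88772597}{42120985} + 4075} = \sqrt{\frac{171554241278}{42120985}} = \frac{\sqrt{7226033623557018830}}{42120985}$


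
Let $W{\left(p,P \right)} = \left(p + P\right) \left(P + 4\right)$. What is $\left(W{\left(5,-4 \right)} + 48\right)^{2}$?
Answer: $2304$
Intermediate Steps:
$W{\left(p,P \right)} = \left(4 + P\right) \left(P + p\right)$ ($W{\left(p,P \right)} = \left(P + p\right) \left(4 + P\right) = \left(4 + P\right) \left(P + p\right)$)
$\left(W{\left(5,-4 \right)} + 48\right)^{2} = \left(\left(\left(-4\right)^{2} + 4 \left(-4\right) + 4 \cdot 5 - 20\right) + 48\right)^{2} = \left(\left(16 - 16 + 20 - 20\right) + 48\right)^{2} = \left(0 + 48\right)^{2} = 48^{2} = 2304$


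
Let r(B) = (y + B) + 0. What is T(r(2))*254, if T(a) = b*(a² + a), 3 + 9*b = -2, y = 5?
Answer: -71120/9 ≈ -7902.2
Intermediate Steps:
b = -5/9 (b = -⅓ + (⅑)*(-2) = -⅓ - 2/9 = -5/9 ≈ -0.55556)
r(B) = 5 + B (r(B) = (5 + B) + 0 = 5 + B)
T(a) = -5*a/9 - 5*a²/9 (T(a) = -5*(a² + a)/9 = -5*(a + a²)/9 = -5*a/9 - 5*a²/9)
T(r(2))*254 = -5*(5 + 2)*(1 + (5 + 2))/9*254 = -5/9*7*(1 + 7)*254 = -5/9*7*8*254 = -280/9*254 = -71120/9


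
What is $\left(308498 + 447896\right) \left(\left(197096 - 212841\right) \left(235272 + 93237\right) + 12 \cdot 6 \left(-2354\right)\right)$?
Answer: $-3912481014123042$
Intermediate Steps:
$\left(308498 + 447896\right) \left(\left(197096 - 212841\right) \left(235272 + 93237\right) + 12 \cdot 6 \left(-2354\right)\right) = 756394 \left(\left(-15745\right) 328509 + 72 \left(-2354\right)\right) = 756394 \left(-5172374205 - 169488\right) = 756394 \left(-5172543693\right) = -3912481014123042$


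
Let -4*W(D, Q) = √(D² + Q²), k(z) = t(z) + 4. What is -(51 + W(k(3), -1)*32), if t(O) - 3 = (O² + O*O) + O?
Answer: -51 + 8*√785 ≈ 173.14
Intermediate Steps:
t(O) = 3 + O + 2*O² (t(O) = 3 + ((O² + O*O) + O) = 3 + ((O² + O²) + O) = 3 + (2*O² + O) = 3 + (O + 2*O²) = 3 + O + 2*O²)
k(z) = 7 + z + 2*z² (k(z) = (3 + z + 2*z²) + 4 = 7 + z + 2*z²)
W(D, Q) = -√(D² + Q²)/4
-(51 + W(k(3), -1)*32) = -(51 - √((7 + 3 + 2*3²)² + (-1)²)/4*32) = -(51 - √((7 + 3 + 2*9)² + 1)/4*32) = -(51 - √((7 + 3 + 18)² + 1)/4*32) = -(51 - √(28² + 1)/4*32) = -(51 - √(784 + 1)/4*32) = -(51 - √785/4*32) = -(51 - 8*√785) = -51 + 8*√785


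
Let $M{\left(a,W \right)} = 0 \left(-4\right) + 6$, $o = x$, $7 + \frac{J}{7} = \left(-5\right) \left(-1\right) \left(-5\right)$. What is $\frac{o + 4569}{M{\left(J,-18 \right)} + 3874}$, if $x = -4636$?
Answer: $- \frac{67}{3880} \approx -0.017268$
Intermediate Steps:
$J = -224$ ($J = -49 + 7 \left(-5\right) \left(-1\right) \left(-5\right) = -49 + 7 \cdot 5 \left(-5\right) = -49 + 7 \left(-25\right) = -49 - 175 = -224$)
$o = -4636$
$M{\left(a,W \right)} = 6$ ($M{\left(a,W \right)} = 0 + 6 = 6$)
$\frac{o + 4569}{M{\left(J,-18 \right)} + 3874} = \frac{-4636 + 4569}{6 + 3874} = - \frac{67}{3880}$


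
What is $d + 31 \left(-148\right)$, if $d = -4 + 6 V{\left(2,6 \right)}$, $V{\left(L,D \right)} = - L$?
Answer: $-4604$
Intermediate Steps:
$d = -16$ ($d = -4 + 6 \left(\left(-1\right) 2\right) = -4 + 6 \left(-2\right) = -4 - 12 = -16$)
$d + 31 \left(-148\right) = -16 + 31 \left(-148\right) = -16 - 4588 = -4604$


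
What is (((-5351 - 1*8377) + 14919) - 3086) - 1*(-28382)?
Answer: 26487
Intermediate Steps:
(((-5351 - 1*8377) + 14919) - 3086) - 1*(-28382) = (((-5351 - 8377) + 14919) - 3086) + 28382 = ((-13728 + 14919) - 3086) + 28382 = (1191 - 3086) + 28382 = -1895 + 28382 = 26487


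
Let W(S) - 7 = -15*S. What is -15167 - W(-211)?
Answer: -18339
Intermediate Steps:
W(S) = 7 - 15*S
-15167 - W(-211) = -15167 - (7 - 15*(-211)) = -15167 - (7 + 3165) = -15167 - 1*3172 = -15167 - 3172 = -18339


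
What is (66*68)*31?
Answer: 139128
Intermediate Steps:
(66*68)*31 = 4488*31 = 139128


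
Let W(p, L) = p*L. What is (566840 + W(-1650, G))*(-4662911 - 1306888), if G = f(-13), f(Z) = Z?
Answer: -3511973053710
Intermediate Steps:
G = -13
W(p, L) = L*p
(566840 + W(-1650, G))*(-4662911 - 1306888) = (566840 - 13*(-1650))*(-4662911 - 1306888) = (566840 + 21450)*(-5969799) = 588290*(-5969799) = -3511973053710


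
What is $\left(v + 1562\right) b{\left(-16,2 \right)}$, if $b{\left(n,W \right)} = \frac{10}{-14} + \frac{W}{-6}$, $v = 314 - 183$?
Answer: $- \frac{37246}{21} \approx -1773.6$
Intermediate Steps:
$v = 131$ ($v = 314 - 183 = 131$)
$b{\left(n,W \right)} = - \frac{5}{7} - \frac{W}{6}$ ($b{\left(n,W \right)} = 10 \left(- \frac{1}{14}\right) + W \left(- \frac{1}{6}\right) = - \frac{5}{7} - \frac{W}{6}$)
$\left(v + 1562\right) b{\left(-16,2 \right)} = \left(131 + 1562\right) \left(- \frac{5}{7} - \frac{1}{3}\right) = 1693 \left(- \frac{5}{7} - \frac{1}{3}\right) = 1693 \left(- \frac{22}{21}\right) = - \frac{37246}{21}$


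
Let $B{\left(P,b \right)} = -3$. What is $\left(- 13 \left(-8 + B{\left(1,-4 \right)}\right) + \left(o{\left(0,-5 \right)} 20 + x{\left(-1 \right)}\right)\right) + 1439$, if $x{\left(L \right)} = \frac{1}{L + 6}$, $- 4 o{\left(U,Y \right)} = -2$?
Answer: $\frac{7961}{5} \approx 1592.2$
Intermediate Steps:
$o{\left(U,Y \right)} = \frac{1}{2}$ ($o{\left(U,Y \right)} = \left(- \frac{1}{4}\right) \left(-2\right) = \frac{1}{2}$)
$x{\left(L \right)} = \frac{1}{6 + L}$
$\left(- 13 \left(-8 + B{\left(1,-4 \right)}\right) + \left(o{\left(0,-5 \right)} 20 + x{\left(-1 \right)}\right)\right) + 1439 = \left(- 13 \left(-8 - 3\right) + \left(\frac{1}{2} \cdot 20 + \frac{1}{6 - 1}\right)\right) + 1439 = \left(\left(-13\right) \left(-11\right) + \left(10 + \frac{1}{5}\right)\right) + 1439 = \left(143 + \left(10 + \frac{1}{5}\right)\right) + 1439 = \left(143 + \frac{51}{5}\right) + 1439 = \frac{766}{5} + 1439 = \frac{7961}{5}$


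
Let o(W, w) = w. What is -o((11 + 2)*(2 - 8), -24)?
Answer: 24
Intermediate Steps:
-o((11 + 2)*(2 - 8), -24) = -1*(-24) = 24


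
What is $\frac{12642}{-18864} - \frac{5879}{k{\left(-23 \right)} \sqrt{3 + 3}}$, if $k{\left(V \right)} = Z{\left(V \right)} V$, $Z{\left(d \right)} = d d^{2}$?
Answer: $- \frac{2107}{3144} - \frac{5879 \sqrt{6}}{1679046} \approx -0.67874$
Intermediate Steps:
$Z{\left(d \right)} = d^{3}$
$k{\left(V \right)} = V^{4}$ ($k{\left(V \right)} = V^{3} V = V^{4}$)
$\frac{12642}{-18864} - \frac{5879}{k{\left(-23 \right)} \sqrt{3 + 3}} = \frac{12642}{-18864} - \frac{5879}{\left(-23\right)^{4} \sqrt{3 + 3}} = 12642 \left(- \frac{1}{18864}\right) - \frac{5879}{279841 \sqrt{6}} = - \frac{2107}{3144} - 5879 \frac{\sqrt{6}}{1679046} = - \frac{2107}{3144} - \frac{5879 \sqrt{6}}{1679046}$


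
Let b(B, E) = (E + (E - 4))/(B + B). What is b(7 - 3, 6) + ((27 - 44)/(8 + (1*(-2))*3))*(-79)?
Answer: 1345/2 ≈ 672.50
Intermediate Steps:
b(B, E) = (-4 + 2*E)/(2*B) (b(B, E) = (E + (-4 + E))/((2*B)) = (-4 + 2*E)*(1/(2*B)) = (-4 + 2*E)/(2*B))
b(7 - 3, 6) + ((27 - 44)/(8 + (1*(-2))*3))*(-79) = (-2 + 6)/(7 - 3) + ((27 - 44)/(8 + (1*(-2))*3))*(-79) = 4/4 - 17/(8 - 2*3)*(-79) = (¼)*4 - 17/(8 - 6)*(-79) = 1 - 17/2*(-79) = 1 + 1343/2 = 1345/2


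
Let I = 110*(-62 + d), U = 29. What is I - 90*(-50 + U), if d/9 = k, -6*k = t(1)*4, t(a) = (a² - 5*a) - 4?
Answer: 350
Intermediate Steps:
t(a) = -4 + a² - 5*a
k = 16/3 (k = -(-4 + 1² - 5*1)*4/6 = -(-4 + 1 - 5)*4/6 = -(-4)*4/3 = -⅙*(-32) = 16/3 ≈ 5.3333)
d = 48 (d = 9*(16/3) = 48)
I = -1540 (I = 110*(-62 + 48) = 110*(-14) = -1540)
I - 90*(-50 + U) = -1540 - 90*(-50 + 29) = -1540 - 90*(-21) = -1540 - 1*(-1890) = -1540 + 1890 = 350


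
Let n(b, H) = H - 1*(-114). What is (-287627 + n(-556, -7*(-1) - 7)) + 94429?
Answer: -193084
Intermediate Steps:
n(b, H) = 114 + H (n(b, H) = H + 114 = 114 + H)
(-287627 + n(-556, -7*(-1) - 7)) + 94429 = (-287627 + (114 + (-7*(-1) - 7))) + 94429 = (-287627 + (114 + (7 - 7))) + 94429 = (-287627 + (114 + 0)) + 94429 = (-287627 + 114) + 94429 = -287513 + 94429 = -193084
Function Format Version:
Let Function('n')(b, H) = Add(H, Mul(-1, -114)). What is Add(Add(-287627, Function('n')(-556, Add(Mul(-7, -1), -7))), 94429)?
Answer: -193084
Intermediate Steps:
Function('n')(b, H) = Add(114, H) (Function('n')(b, H) = Add(H, 114) = Add(114, H))
Add(Add(-287627, Function('n')(-556, Add(Mul(-7, -1), -7))), 94429) = Add(Add(-287627, Add(114, Add(Mul(-7, -1), -7))), 94429) = Add(Add(-287627, Add(114, Add(7, -7))), 94429) = Add(Add(-287627, Add(114, 0)), 94429) = Add(Add(-287627, 114), 94429) = Add(-287513, 94429) = -193084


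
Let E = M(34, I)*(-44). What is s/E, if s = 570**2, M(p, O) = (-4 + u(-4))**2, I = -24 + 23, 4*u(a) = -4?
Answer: -3249/11 ≈ -295.36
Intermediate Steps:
u(a) = -1 (u(a) = (1/4)*(-4) = -1)
I = -1
M(p, O) = 25 (M(p, O) = (-4 - 1)**2 = (-5)**2 = 25)
s = 324900
E = -1100 (E = 25*(-44) = -1100)
s/E = 324900/(-1100) = 324900*(-1/1100) = -3249/11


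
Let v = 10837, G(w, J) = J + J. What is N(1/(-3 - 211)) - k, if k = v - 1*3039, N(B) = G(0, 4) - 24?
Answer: -7814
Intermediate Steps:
G(w, J) = 2*J
N(B) = -16 (N(B) = 2*4 - 24 = 8 - 24 = -16)
k = 7798 (k = 10837 - 1*3039 = 10837 - 3039 = 7798)
N(1/(-3 - 211)) - k = -16 - 1*7798 = -16 - 7798 = -7814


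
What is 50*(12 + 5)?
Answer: 850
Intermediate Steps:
50*(12 + 5) = 50*17 = 850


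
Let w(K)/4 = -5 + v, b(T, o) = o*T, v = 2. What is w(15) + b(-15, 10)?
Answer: -162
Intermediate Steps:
b(T, o) = T*o
w(K) = -12 (w(K) = 4*(-5 + 2) = 4*(-3) = -12)
w(15) + b(-15, 10) = -12 - 15*10 = -12 - 150 = -162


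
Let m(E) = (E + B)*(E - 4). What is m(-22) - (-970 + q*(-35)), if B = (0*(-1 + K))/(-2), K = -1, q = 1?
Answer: 1577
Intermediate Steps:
B = 0 (B = (0*(-1 - 1))/(-2) = (0*(-2))*(-½) = 0*(-½) = 0)
m(E) = E*(-4 + E) (m(E) = (E + 0)*(E - 4) = E*(-4 + E))
m(-22) - (-970 + q*(-35)) = -22*(-4 - 22) - (-970 + 1*(-35)) = -22*(-26) - (-970 - 35) = 572 - 1*(-1005) = 572 + 1005 = 1577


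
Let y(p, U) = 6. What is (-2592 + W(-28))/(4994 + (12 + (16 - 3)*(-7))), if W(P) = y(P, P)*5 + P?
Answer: -518/983 ≈ -0.52696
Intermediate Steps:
W(P) = 30 + P (W(P) = 6*5 + P = 30 + P)
(-2592 + W(-28))/(4994 + (12 + (16 - 3)*(-7))) = (-2592 + (30 - 28))/(4994 + (12 + (16 - 3)*(-7))) = (-2592 + 2)/(4994 + (12 + 13*(-7))) = -2590/(4994 + (12 - 91)) = -2590/(4994 - 79) = -2590/4915 = -2590*1/4915 = -518/983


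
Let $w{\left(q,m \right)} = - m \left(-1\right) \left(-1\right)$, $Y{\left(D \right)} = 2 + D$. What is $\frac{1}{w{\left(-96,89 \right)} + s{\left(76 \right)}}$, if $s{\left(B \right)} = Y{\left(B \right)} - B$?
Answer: $- \frac{1}{87} \approx -0.011494$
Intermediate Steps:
$s{\left(B \right)} = 2$ ($s{\left(B \right)} = \left(2 + B\right) - B = 2$)
$w{\left(q,m \right)} = - m$ ($w{\left(q,m \right)} = m \left(-1\right) = - m$)
$\frac{1}{w{\left(-96,89 \right)} + s{\left(76 \right)}} = \frac{1}{\left(-1\right) 89 + 2} = \frac{1}{-89 + 2} = \frac{1}{-87} = - \frac{1}{87}$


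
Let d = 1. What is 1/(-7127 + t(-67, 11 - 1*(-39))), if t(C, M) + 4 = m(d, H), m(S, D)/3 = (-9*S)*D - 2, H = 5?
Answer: -1/7272 ≈ -0.00013751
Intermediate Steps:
m(S, D) = -6 - 27*D*S (m(S, D) = 3*((-9*S)*D - 2) = 3*(-9*D*S - 2) = 3*(-2 - 9*D*S) = -6 - 27*D*S)
t(C, M) = -145 (t(C, M) = -4 + (-6 - 27*5*1) = -4 + (-6 - 135) = -4 - 141 = -145)
1/(-7127 + t(-67, 11 - 1*(-39))) = 1/(-7127 - 145) = 1/(-7272) = -1/7272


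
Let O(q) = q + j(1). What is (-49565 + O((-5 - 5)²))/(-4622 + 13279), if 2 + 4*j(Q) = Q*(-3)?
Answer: -197865/34628 ≈ -5.7140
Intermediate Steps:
j(Q) = -½ - 3*Q/4 (j(Q) = -½ + (Q*(-3))/4 = -½ + (-3*Q)/4 = -½ - 3*Q/4)
O(q) = -5/4 + q (O(q) = q + (-½ - ¾*1) = q + (-½ - ¾) = q - 5/4 = -5/4 + q)
(-49565 + O((-5 - 5)²))/(-4622 + 13279) = (-49565 + (-5/4 + (-5 - 5)²))/(-4622 + 13279) = (-49565 + (-5/4 + (-10)²))/8657 = (-49565 + (-5/4 + 100))*(1/8657) = (-49565 + 395/4)*(1/8657) = -197865/4*1/8657 = -197865/34628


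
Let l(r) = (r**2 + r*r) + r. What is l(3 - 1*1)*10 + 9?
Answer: 109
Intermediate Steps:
l(r) = r + 2*r**2 (l(r) = (r**2 + r**2) + r = 2*r**2 + r = r + 2*r**2)
l(3 - 1*1)*10 + 9 = ((3 - 1*1)*(1 + 2*(3 - 1*1)))*10 + 9 = ((3 - 1)*(1 + 2*(3 - 1)))*10 + 9 = (2*(1 + 2*2))*10 + 9 = (2*(1 + 4))*10 + 9 = (2*5)*10 + 9 = 10*10 + 9 = 100 + 9 = 109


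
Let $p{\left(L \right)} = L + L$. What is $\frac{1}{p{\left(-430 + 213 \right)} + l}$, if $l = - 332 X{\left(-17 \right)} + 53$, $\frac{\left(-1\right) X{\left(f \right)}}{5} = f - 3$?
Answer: $- \frac{1}{33581} \approx -2.9779 \cdot 10^{-5}$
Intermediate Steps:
$X{\left(f \right)} = 15 - 5 f$ ($X{\left(f \right)} = - 5 \left(f - 3\right) = - 5 \left(-3 + f\right) = 15 - 5 f$)
$p{\left(L \right)} = 2 L$
$l = -33147$ ($l = - 332 \left(15 - -85\right) + 53 = - 332 \left(15 + 85\right) + 53 = \left(-332\right) 100 + 53 = -33200 + 53 = -33147$)
$\frac{1}{p{\left(-430 + 213 \right)} + l} = \frac{1}{2 \left(-430 + 213\right) - 33147} = \frac{1}{2 \left(-217\right) - 33147} = \frac{1}{-434 - 33147} = \frac{1}{-33581} = - \frac{1}{33581}$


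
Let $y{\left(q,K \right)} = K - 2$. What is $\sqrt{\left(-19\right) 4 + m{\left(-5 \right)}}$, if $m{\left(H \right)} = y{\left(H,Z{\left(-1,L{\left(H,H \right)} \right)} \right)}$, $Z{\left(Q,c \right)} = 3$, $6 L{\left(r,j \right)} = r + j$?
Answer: $5 i \sqrt{3} \approx 8.6602 i$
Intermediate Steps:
$L{\left(r,j \right)} = \frac{j}{6} + \frac{r}{6}$ ($L{\left(r,j \right)} = \frac{r + j}{6} = \frac{j + r}{6} = \frac{j}{6} + \frac{r}{6}$)
$y{\left(q,K \right)} = -2 + K$
$m{\left(H \right)} = 1$ ($m{\left(H \right)} = -2 + 3 = 1$)
$\sqrt{\left(-19\right) 4 + m{\left(-5 \right)}} = \sqrt{\left(-19\right) 4 + 1} = \sqrt{-76 + 1} = \sqrt{-75} = 5 i \sqrt{3}$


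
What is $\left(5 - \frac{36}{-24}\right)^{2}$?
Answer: $\frac{169}{4} \approx 42.25$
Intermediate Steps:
$\left(5 - \frac{36}{-24}\right)^{2} = \left(5 - - \frac{3}{2}\right)^{2} = \left(5 + \frac{3}{2}\right)^{2} = \left(\frac{13}{2}\right)^{2} = \frac{169}{4}$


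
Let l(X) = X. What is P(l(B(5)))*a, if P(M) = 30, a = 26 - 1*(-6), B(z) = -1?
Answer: 960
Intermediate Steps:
a = 32 (a = 26 + 6 = 32)
P(l(B(5)))*a = 30*32 = 960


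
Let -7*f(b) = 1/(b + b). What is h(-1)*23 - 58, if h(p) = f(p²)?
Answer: -835/14 ≈ -59.643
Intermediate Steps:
f(b) = -1/(14*b) (f(b) = -1/(7*(b + b)) = -1/(2*b)/7 = -1/(14*b))
h(p) = -1/(14*p²)
h(-1)*23 - 58 = -1/14/(-1)²*23 - 58 = -1/14*1*23 - 58 = -1/14*23 - 58 = -23/14 - 58 = -835/14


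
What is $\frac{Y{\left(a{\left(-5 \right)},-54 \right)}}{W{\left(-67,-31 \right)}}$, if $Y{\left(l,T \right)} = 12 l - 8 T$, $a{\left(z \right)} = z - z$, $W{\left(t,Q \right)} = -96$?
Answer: $- \frac{9}{2} \approx -4.5$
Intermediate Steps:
$a{\left(z \right)} = 0$
$Y{\left(l,T \right)} = - 8 T + 12 l$
$\frac{Y{\left(a{\left(-5 \right)},-54 \right)}}{W{\left(-67,-31 \right)}} = \frac{\left(-8\right) \left(-54\right) + 12 \cdot 0}{-96} = \left(432 + 0\right) \left(- \frac{1}{96}\right) = 432 \left(- \frac{1}{96}\right) = - \frac{9}{2}$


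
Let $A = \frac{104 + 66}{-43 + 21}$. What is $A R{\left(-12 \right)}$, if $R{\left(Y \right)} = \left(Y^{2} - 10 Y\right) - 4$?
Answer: $- \frac{22100}{11} \approx -2009.1$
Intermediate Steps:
$R{\left(Y \right)} = -4 + Y^{2} - 10 Y$
$A = - \frac{85}{11}$ ($A = \frac{170}{-22} = 170 \left(- \frac{1}{22}\right) = - \frac{85}{11} \approx -7.7273$)
$A R{\left(-12 \right)} = - \frac{85 \left(-4 + \left(-12\right)^{2} - -120\right)}{11} = - \frac{85 \left(-4 + 144 + 120\right)}{11} = \left(- \frac{85}{11}\right) 260 = - \frac{22100}{11}$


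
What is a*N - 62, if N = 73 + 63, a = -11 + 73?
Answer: 8370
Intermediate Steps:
a = 62
N = 136
a*N - 62 = 62*136 - 62 = 8432 - 62 = 8370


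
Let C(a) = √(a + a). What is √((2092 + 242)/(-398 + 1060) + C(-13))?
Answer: √(386277 + 109561*I*√26)/331 ≈ 2.2051 + 1.1562*I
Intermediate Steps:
C(a) = √2*√a (C(a) = √(2*a) = √2*√a)
√((2092 + 242)/(-398 + 1060) + C(-13)) = √((2092 + 242)/(-398 + 1060) + √2*√(-13)) = √(2334/662 + √2*(I*√13)) = √(2334*(1/662) + I*√26) = √(1167/331 + I*√26)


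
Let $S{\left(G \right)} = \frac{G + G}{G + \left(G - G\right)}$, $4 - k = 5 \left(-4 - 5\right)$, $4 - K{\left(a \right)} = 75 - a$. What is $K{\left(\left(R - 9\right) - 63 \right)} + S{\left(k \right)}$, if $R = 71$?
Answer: $-70$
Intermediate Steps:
$K{\left(a \right)} = -71 + a$ ($K{\left(a \right)} = 4 - \left(75 - a\right) = 4 + \left(-75 + a\right) = -71 + a$)
$k = 49$ ($k = 4 - 5 \left(-4 - 5\right) = 4 - 5 \left(-9\right) = 4 - -45 = 4 + 45 = 49$)
$S{\left(G \right)} = 2$ ($S{\left(G \right)} = \frac{2 G}{G + 0} = \frac{2 G}{G} = 2$)
$K{\left(\left(R - 9\right) - 63 \right)} + S{\left(k \right)} = \left(-71 + \left(\left(71 - 9\right) - 63\right)\right) + 2 = \left(-71 + \left(62 - 63\right)\right) + 2 = \left(-71 - 1\right) + 2 = -72 + 2 = -70$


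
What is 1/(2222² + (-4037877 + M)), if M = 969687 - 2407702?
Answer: -1/538608 ≈ -1.8566e-6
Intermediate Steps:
M = -1438015
1/(2222² + (-4037877 + M)) = 1/(2222² + (-4037877 - 1438015)) = 1/(4937284 - 5475892) = 1/(-538608) = -1/538608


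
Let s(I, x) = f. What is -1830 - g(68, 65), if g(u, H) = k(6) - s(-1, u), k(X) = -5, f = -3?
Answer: -1828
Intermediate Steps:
s(I, x) = -3
g(u, H) = -2 (g(u, H) = -5 - 1*(-3) = -5 + 3 = -2)
-1830 - g(68, 65) = -1830 - 1*(-2) = -1830 + 2 = -1828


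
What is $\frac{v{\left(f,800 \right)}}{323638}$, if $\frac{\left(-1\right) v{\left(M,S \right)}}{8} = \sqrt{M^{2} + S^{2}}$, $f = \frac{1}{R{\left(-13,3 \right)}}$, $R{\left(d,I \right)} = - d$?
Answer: $- \frac{4 \sqrt{108160001}}{2103647} \approx -0.019775$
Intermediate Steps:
$f = \frac{1}{13}$ ($f = \frac{1}{\left(-1\right) \left(-13\right)} = \frac{1}{13} \approx 0.076923$)
$v{\left(M,S \right)} = - 8 \sqrt{M^{2} + S^{2}}$
$\frac{v{\left(f,800 \right)}}{323638} = \frac{\left(-8\right) \sqrt{\left(\frac{1}{13}\right)^{2} + 800^{2}}}{323638} = - 8 \sqrt{\frac{1}{169} + 640000} \cdot \frac{1}{323638} = - 8 \sqrt{\frac{108160001}{169}} \cdot \frac{1}{323638} = - 8 \frac{\sqrt{108160001}}{13} \cdot \frac{1}{323638} = - \frac{8 \sqrt{108160001}}{13} \cdot \frac{1}{323638} = - \frac{4 \sqrt{108160001}}{2103647}$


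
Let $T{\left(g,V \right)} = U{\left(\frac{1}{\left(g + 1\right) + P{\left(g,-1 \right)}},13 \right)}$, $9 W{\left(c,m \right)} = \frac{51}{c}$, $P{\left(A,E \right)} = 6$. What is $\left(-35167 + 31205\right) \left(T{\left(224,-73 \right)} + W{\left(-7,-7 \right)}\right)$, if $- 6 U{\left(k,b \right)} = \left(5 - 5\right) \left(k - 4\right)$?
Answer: $\frac{9622}{3} \approx 3207.3$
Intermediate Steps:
$U{\left(k,b \right)} = 0$ ($U{\left(k,b \right)} = - \frac{\left(5 - 5\right) \left(k - 4\right)}{6} = - \frac{0 \left(-4 + k\right)}{6} = \left(- \frac{1}{6}\right) 0 = 0$)
$W{\left(c,m \right)} = \frac{17}{3 c}$ ($W{\left(c,m \right)} = \frac{51 \frac{1}{c}}{9} = \frac{17}{3 c}$)
$T{\left(g,V \right)} = 0$
$\left(-35167 + 31205\right) \left(T{\left(224,-73 \right)} + W{\left(-7,-7 \right)}\right) = \left(-35167 + 31205\right) \left(0 + \frac{17}{3 \left(-7\right)}\right) = - 3962 \left(0 + \frac{17}{3} \left(- \frac{1}{7}\right)\right) = - 3962 \left(0 - \frac{17}{21}\right) = \left(-3962\right) \left(- \frac{17}{21}\right) = \frac{9622}{3}$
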